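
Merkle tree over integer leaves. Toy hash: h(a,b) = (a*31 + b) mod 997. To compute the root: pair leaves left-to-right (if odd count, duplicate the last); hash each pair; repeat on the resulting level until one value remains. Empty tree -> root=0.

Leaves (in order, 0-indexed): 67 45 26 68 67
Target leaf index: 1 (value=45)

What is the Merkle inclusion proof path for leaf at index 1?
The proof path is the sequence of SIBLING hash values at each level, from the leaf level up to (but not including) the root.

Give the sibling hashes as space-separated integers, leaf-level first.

L0 (leaves): [67, 45, 26, 68, 67], target index=1
L1: h(67,45)=(67*31+45)%997=128 [pair 0] h(26,68)=(26*31+68)%997=874 [pair 1] h(67,67)=(67*31+67)%997=150 [pair 2] -> [128, 874, 150]
  Sibling for proof at L0: 67
L2: h(128,874)=(128*31+874)%997=854 [pair 0] h(150,150)=(150*31+150)%997=812 [pair 1] -> [854, 812]
  Sibling for proof at L1: 874
L3: h(854,812)=(854*31+812)%997=367 [pair 0] -> [367]
  Sibling for proof at L2: 812
Root: 367
Proof path (sibling hashes from leaf to root): [67, 874, 812]

Answer: 67 874 812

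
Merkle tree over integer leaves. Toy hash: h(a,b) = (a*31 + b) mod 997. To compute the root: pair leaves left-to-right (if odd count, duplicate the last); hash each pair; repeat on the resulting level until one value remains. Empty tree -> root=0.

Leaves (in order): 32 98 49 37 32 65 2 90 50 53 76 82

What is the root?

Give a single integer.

Answer: 485

Derivation:
L0: [32, 98, 49, 37, 32, 65, 2, 90, 50, 53, 76, 82]
L1: h(32,98)=(32*31+98)%997=93 h(49,37)=(49*31+37)%997=559 h(32,65)=(32*31+65)%997=60 h(2,90)=(2*31+90)%997=152 h(50,53)=(50*31+53)%997=606 h(76,82)=(76*31+82)%997=444 -> [93, 559, 60, 152, 606, 444]
L2: h(93,559)=(93*31+559)%997=451 h(60,152)=(60*31+152)%997=18 h(606,444)=(606*31+444)%997=287 -> [451, 18, 287]
L3: h(451,18)=(451*31+18)%997=41 h(287,287)=(287*31+287)%997=211 -> [41, 211]
L4: h(41,211)=(41*31+211)%997=485 -> [485]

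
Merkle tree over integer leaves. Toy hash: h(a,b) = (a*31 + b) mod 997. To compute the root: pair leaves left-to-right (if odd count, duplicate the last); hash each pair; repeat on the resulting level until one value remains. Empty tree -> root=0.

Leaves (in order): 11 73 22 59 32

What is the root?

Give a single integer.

Answer: 955

Derivation:
L0: [11, 73, 22, 59, 32]
L1: h(11,73)=(11*31+73)%997=414 h(22,59)=(22*31+59)%997=741 h(32,32)=(32*31+32)%997=27 -> [414, 741, 27]
L2: h(414,741)=(414*31+741)%997=614 h(27,27)=(27*31+27)%997=864 -> [614, 864]
L3: h(614,864)=(614*31+864)%997=955 -> [955]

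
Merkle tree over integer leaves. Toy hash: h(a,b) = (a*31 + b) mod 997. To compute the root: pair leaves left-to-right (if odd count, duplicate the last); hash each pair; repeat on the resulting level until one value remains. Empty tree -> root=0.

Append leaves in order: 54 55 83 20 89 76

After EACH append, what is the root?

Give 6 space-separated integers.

After append 54 (leaves=[54]):
  L0: [54]
  root=54
After append 55 (leaves=[54, 55]):
  L0: [54, 55]
  L1: h(54,55)=(54*31+55)%997=732 -> [732]
  root=732
After append 83 (leaves=[54, 55, 83]):
  L0: [54, 55, 83]
  L1: h(54,55)=(54*31+55)%997=732 h(83,83)=(83*31+83)%997=662 -> [732, 662]
  L2: h(732,662)=(732*31+662)%997=423 -> [423]
  root=423
After append 20 (leaves=[54, 55, 83, 20]):
  L0: [54, 55, 83, 20]
  L1: h(54,55)=(54*31+55)%997=732 h(83,20)=(83*31+20)%997=599 -> [732, 599]
  L2: h(732,599)=(732*31+599)%997=360 -> [360]
  root=360
After append 89 (leaves=[54, 55, 83, 20, 89]):
  L0: [54, 55, 83, 20, 89]
  L1: h(54,55)=(54*31+55)%997=732 h(83,20)=(83*31+20)%997=599 h(89,89)=(89*31+89)%997=854 -> [732, 599, 854]
  L2: h(732,599)=(732*31+599)%997=360 h(854,854)=(854*31+854)%997=409 -> [360, 409]
  L3: h(360,409)=(360*31+409)%997=602 -> [602]
  root=602
After append 76 (leaves=[54, 55, 83, 20, 89, 76]):
  L0: [54, 55, 83, 20, 89, 76]
  L1: h(54,55)=(54*31+55)%997=732 h(83,20)=(83*31+20)%997=599 h(89,76)=(89*31+76)%997=841 -> [732, 599, 841]
  L2: h(732,599)=(732*31+599)%997=360 h(841,841)=(841*31+841)%997=990 -> [360, 990]
  L3: h(360,990)=(360*31+990)%997=186 -> [186]
  root=186

Answer: 54 732 423 360 602 186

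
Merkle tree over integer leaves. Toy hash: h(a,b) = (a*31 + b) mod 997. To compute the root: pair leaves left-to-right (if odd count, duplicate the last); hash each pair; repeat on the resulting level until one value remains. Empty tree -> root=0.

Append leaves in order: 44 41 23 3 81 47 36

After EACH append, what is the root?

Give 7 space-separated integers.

Answer: 44 408 423 403 722 631 222

Derivation:
After append 44 (leaves=[44]):
  L0: [44]
  root=44
After append 41 (leaves=[44, 41]):
  L0: [44, 41]
  L1: h(44,41)=(44*31+41)%997=408 -> [408]
  root=408
After append 23 (leaves=[44, 41, 23]):
  L0: [44, 41, 23]
  L1: h(44,41)=(44*31+41)%997=408 h(23,23)=(23*31+23)%997=736 -> [408, 736]
  L2: h(408,736)=(408*31+736)%997=423 -> [423]
  root=423
After append 3 (leaves=[44, 41, 23, 3]):
  L0: [44, 41, 23, 3]
  L1: h(44,41)=(44*31+41)%997=408 h(23,3)=(23*31+3)%997=716 -> [408, 716]
  L2: h(408,716)=(408*31+716)%997=403 -> [403]
  root=403
After append 81 (leaves=[44, 41, 23, 3, 81]):
  L0: [44, 41, 23, 3, 81]
  L1: h(44,41)=(44*31+41)%997=408 h(23,3)=(23*31+3)%997=716 h(81,81)=(81*31+81)%997=598 -> [408, 716, 598]
  L2: h(408,716)=(408*31+716)%997=403 h(598,598)=(598*31+598)%997=193 -> [403, 193]
  L3: h(403,193)=(403*31+193)%997=722 -> [722]
  root=722
After append 47 (leaves=[44, 41, 23, 3, 81, 47]):
  L0: [44, 41, 23, 3, 81, 47]
  L1: h(44,41)=(44*31+41)%997=408 h(23,3)=(23*31+3)%997=716 h(81,47)=(81*31+47)%997=564 -> [408, 716, 564]
  L2: h(408,716)=(408*31+716)%997=403 h(564,564)=(564*31+564)%997=102 -> [403, 102]
  L3: h(403,102)=(403*31+102)%997=631 -> [631]
  root=631
After append 36 (leaves=[44, 41, 23, 3, 81, 47, 36]):
  L0: [44, 41, 23, 3, 81, 47, 36]
  L1: h(44,41)=(44*31+41)%997=408 h(23,3)=(23*31+3)%997=716 h(81,47)=(81*31+47)%997=564 h(36,36)=(36*31+36)%997=155 -> [408, 716, 564, 155]
  L2: h(408,716)=(408*31+716)%997=403 h(564,155)=(564*31+155)%997=690 -> [403, 690]
  L3: h(403,690)=(403*31+690)%997=222 -> [222]
  root=222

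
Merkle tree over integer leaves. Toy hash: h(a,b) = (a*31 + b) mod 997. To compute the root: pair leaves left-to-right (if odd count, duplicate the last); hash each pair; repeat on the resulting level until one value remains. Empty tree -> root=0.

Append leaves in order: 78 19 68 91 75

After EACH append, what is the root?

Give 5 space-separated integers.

Answer: 78 443 954 977 408

Derivation:
After append 78 (leaves=[78]):
  L0: [78]
  root=78
After append 19 (leaves=[78, 19]):
  L0: [78, 19]
  L1: h(78,19)=(78*31+19)%997=443 -> [443]
  root=443
After append 68 (leaves=[78, 19, 68]):
  L0: [78, 19, 68]
  L1: h(78,19)=(78*31+19)%997=443 h(68,68)=(68*31+68)%997=182 -> [443, 182]
  L2: h(443,182)=(443*31+182)%997=954 -> [954]
  root=954
After append 91 (leaves=[78, 19, 68, 91]):
  L0: [78, 19, 68, 91]
  L1: h(78,19)=(78*31+19)%997=443 h(68,91)=(68*31+91)%997=205 -> [443, 205]
  L2: h(443,205)=(443*31+205)%997=977 -> [977]
  root=977
After append 75 (leaves=[78, 19, 68, 91, 75]):
  L0: [78, 19, 68, 91, 75]
  L1: h(78,19)=(78*31+19)%997=443 h(68,91)=(68*31+91)%997=205 h(75,75)=(75*31+75)%997=406 -> [443, 205, 406]
  L2: h(443,205)=(443*31+205)%997=977 h(406,406)=(406*31+406)%997=31 -> [977, 31]
  L3: h(977,31)=(977*31+31)%997=408 -> [408]
  root=408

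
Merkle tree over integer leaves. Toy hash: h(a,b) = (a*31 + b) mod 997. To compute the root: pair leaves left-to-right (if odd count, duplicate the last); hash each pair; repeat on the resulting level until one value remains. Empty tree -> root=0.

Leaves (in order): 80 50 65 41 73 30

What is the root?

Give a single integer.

L0: [80, 50, 65, 41, 73, 30]
L1: h(80,50)=(80*31+50)%997=536 h(65,41)=(65*31+41)%997=62 h(73,30)=(73*31+30)%997=299 -> [536, 62, 299]
L2: h(536,62)=(536*31+62)%997=726 h(299,299)=(299*31+299)%997=595 -> [726, 595]
L3: h(726,595)=(726*31+595)%997=170 -> [170]

Answer: 170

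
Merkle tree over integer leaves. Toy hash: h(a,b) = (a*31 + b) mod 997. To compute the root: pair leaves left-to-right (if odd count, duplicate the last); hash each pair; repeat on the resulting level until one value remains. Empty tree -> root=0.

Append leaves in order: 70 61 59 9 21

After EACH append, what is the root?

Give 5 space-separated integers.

Answer: 70 237 262 212 160

Derivation:
After append 70 (leaves=[70]):
  L0: [70]
  root=70
After append 61 (leaves=[70, 61]):
  L0: [70, 61]
  L1: h(70,61)=(70*31+61)%997=237 -> [237]
  root=237
After append 59 (leaves=[70, 61, 59]):
  L0: [70, 61, 59]
  L1: h(70,61)=(70*31+61)%997=237 h(59,59)=(59*31+59)%997=891 -> [237, 891]
  L2: h(237,891)=(237*31+891)%997=262 -> [262]
  root=262
After append 9 (leaves=[70, 61, 59, 9]):
  L0: [70, 61, 59, 9]
  L1: h(70,61)=(70*31+61)%997=237 h(59,9)=(59*31+9)%997=841 -> [237, 841]
  L2: h(237,841)=(237*31+841)%997=212 -> [212]
  root=212
After append 21 (leaves=[70, 61, 59, 9, 21]):
  L0: [70, 61, 59, 9, 21]
  L1: h(70,61)=(70*31+61)%997=237 h(59,9)=(59*31+9)%997=841 h(21,21)=(21*31+21)%997=672 -> [237, 841, 672]
  L2: h(237,841)=(237*31+841)%997=212 h(672,672)=(672*31+672)%997=567 -> [212, 567]
  L3: h(212,567)=(212*31+567)%997=160 -> [160]
  root=160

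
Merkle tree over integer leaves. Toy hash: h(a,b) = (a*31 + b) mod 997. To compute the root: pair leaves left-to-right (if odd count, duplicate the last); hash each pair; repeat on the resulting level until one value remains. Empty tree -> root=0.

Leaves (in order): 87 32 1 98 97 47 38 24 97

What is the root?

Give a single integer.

Answer: 771

Derivation:
L0: [87, 32, 1, 98, 97, 47, 38, 24, 97]
L1: h(87,32)=(87*31+32)%997=735 h(1,98)=(1*31+98)%997=129 h(97,47)=(97*31+47)%997=63 h(38,24)=(38*31+24)%997=205 h(97,97)=(97*31+97)%997=113 -> [735, 129, 63, 205, 113]
L2: h(735,129)=(735*31+129)%997=980 h(63,205)=(63*31+205)%997=164 h(113,113)=(113*31+113)%997=625 -> [980, 164, 625]
L3: h(980,164)=(980*31+164)%997=634 h(625,625)=(625*31+625)%997=60 -> [634, 60]
L4: h(634,60)=(634*31+60)%997=771 -> [771]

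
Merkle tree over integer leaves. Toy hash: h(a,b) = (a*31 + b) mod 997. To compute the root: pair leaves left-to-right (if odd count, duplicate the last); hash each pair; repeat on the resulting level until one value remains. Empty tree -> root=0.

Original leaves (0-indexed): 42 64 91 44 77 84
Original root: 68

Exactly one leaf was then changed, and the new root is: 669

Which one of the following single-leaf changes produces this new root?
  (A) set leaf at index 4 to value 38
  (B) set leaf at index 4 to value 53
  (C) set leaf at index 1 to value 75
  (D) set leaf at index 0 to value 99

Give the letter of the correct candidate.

Answer: C

Derivation:
Original leaves: [42, 64, 91, 44, 77, 84]
Target new root: 669
Try each candidate change and compute the resulting root:
Candidate A: set leaf[4] = 38 -> leaves = [42, 64, 91, 44, 38, 84]
  L0: [42, 64, 91, 44, 38, 84]
  L1: h(42,64)=(42*31+64)%997=369 h(91,44)=(91*31+44)%997=871 h(38,84)=(38*31+84)%997=265 -> [369, 871, 265]
  L2: h(369,871)=(369*31+871)%997=346 h(265,265)=(265*31+265)%997=504 -> [346, 504]
  L3: h(346,504)=(346*31+504)%997=263 -> [263]
  root = 263 != target 669
Candidate B: set leaf[4] = 53 -> leaves = [42, 64, 91, 44, 53, 84]
  L0: [42, 64, 91, 44, 53, 84]
  L1: h(42,64)=(42*31+64)%997=369 h(91,44)=(91*31+44)%997=871 h(53,84)=(53*31+84)%997=730 -> [369, 871, 730]
  L2: h(369,871)=(369*31+871)%997=346 h(730,730)=(730*31+730)%997=429 -> [346, 429]
  L3: h(346,429)=(346*31+429)%997=188 -> [188]
  root = 188 != target 669
Candidate C: set leaf[1] = 75 -> leaves = [42, 75, 91, 44, 77, 84]
  L0: [42, 75, 91, 44, 77, 84]
  L1: h(42,75)=(42*31+75)%997=380 h(91,44)=(91*31+44)%997=871 h(77,84)=(77*31+84)%997=477 -> [380, 871, 477]
  L2: h(380,871)=(380*31+871)%997=687 h(477,477)=(477*31+477)%997=309 -> [687, 309]
  L3: h(687,309)=(687*31+309)%997=669 -> [669]
  root = 669 == target 669  ** MATCH **
Candidate D: set leaf[0] = 99 -> leaves = [99, 64, 91, 44, 77, 84]
  L0: [99, 64, 91, 44, 77, 84]
  L1: h(99,64)=(99*31+64)%997=142 h(91,44)=(91*31+44)%997=871 h(77,84)=(77*31+84)%997=477 -> [142, 871, 477]
  L2: h(142,871)=(142*31+871)%997=288 h(477,477)=(477*31+477)%997=309 -> [288, 309]
  L3: h(288,309)=(288*31+309)%997=264 -> [264]
  root = 264 != target 669
Candidate C produces the target root.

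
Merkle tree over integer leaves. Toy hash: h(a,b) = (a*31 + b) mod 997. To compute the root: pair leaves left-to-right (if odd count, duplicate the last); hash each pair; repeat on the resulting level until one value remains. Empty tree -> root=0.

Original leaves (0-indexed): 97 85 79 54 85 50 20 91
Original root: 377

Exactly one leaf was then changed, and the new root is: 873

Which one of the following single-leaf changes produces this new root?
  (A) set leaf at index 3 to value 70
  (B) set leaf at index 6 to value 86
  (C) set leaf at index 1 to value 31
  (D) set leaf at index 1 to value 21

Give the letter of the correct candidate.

Answer: A

Derivation:
Original leaves: [97, 85, 79, 54, 85, 50, 20, 91]
Target new root: 873
Try each candidate change and compute the resulting root:
Candidate A: set leaf[3] = 70 -> leaves = [97, 85, 79, 70, 85, 50, 20, 91]
  L0: [97, 85, 79, 70, 85, 50, 20, 91]
  L1: h(97,85)=(97*31+85)%997=101 h(79,70)=(79*31+70)%997=525 h(85,50)=(85*31+50)%997=691 h(20,91)=(20*31+91)%997=711 -> [101, 525, 691, 711]
  L2: h(101,525)=(101*31+525)%997=665 h(691,711)=(691*31+711)%997=198 -> [665, 198]
  L3: h(665,198)=(665*31+198)%997=873 -> [873]
  root = 873 == target 873  ** MATCH **
Candidate B: set leaf[6] = 86 -> leaves = [97, 85, 79, 54, 85, 50, 86, 91]
  L0: [97, 85, 79, 54, 85, 50, 86, 91]
  L1: h(97,85)=(97*31+85)%997=101 h(79,54)=(79*31+54)%997=509 h(85,50)=(85*31+50)%997=691 h(86,91)=(86*31+91)%997=763 -> [101, 509, 691, 763]
  L2: h(101,509)=(101*31+509)%997=649 h(691,763)=(691*31+763)%997=250 -> [649, 250]
  L3: h(649,250)=(649*31+250)%997=429 -> [429]
  root = 429 != target 873
Candidate C: set leaf[1] = 31 -> leaves = [97, 31, 79, 54, 85, 50, 20, 91]
  L0: [97, 31, 79, 54, 85, 50, 20, 91]
  L1: h(97,31)=(97*31+31)%997=47 h(79,54)=(79*31+54)%997=509 h(85,50)=(85*31+50)%997=691 h(20,91)=(20*31+91)%997=711 -> [47, 509, 691, 711]
  L2: h(47,509)=(47*31+509)%997=969 h(691,711)=(691*31+711)%997=198 -> [969, 198]
  L3: h(969,198)=(969*31+198)%997=327 -> [327]
  root = 327 != target 873
Candidate D: set leaf[1] = 21 -> leaves = [97, 21, 79, 54, 85, 50, 20, 91]
  L0: [97, 21, 79, 54, 85, 50, 20, 91]
  L1: h(97,21)=(97*31+21)%997=37 h(79,54)=(79*31+54)%997=509 h(85,50)=(85*31+50)%997=691 h(20,91)=(20*31+91)%997=711 -> [37, 509, 691, 711]
  L2: h(37,509)=(37*31+509)%997=659 h(691,711)=(691*31+711)%997=198 -> [659, 198]
  L3: h(659,198)=(659*31+198)%997=687 -> [687]
  root = 687 != target 873
Candidate A produces the target root.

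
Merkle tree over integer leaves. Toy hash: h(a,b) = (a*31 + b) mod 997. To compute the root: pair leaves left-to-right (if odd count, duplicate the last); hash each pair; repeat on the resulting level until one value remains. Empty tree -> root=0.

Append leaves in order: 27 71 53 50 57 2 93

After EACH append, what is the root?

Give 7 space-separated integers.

After append 27 (leaves=[27]):
  L0: [27]
  root=27
After append 71 (leaves=[27, 71]):
  L0: [27, 71]
  L1: h(27,71)=(27*31+71)%997=908 -> [908]
  root=908
After append 53 (leaves=[27, 71, 53]):
  L0: [27, 71, 53]
  L1: h(27,71)=(27*31+71)%997=908 h(53,53)=(53*31+53)%997=699 -> [908, 699]
  L2: h(908,699)=(908*31+699)%997=931 -> [931]
  root=931
After append 50 (leaves=[27, 71, 53, 50]):
  L0: [27, 71, 53, 50]
  L1: h(27,71)=(27*31+71)%997=908 h(53,50)=(53*31+50)%997=696 -> [908, 696]
  L2: h(908,696)=(908*31+696)%997=928 -> [928]
  root=928
After append 57 (leaves=[27, 71, 53, 50, 57]):
  L0: [27, 71, 53, 50, 57]
  L1: h(27,71)=(27*31+71)%997=908 h(53,50)=(53*31+50)%997=696 h(57,57)=(57*31+57)%997=827 -> [908, 696, 827]
  L2: h(908,696)=(908*31+696)%997=928 h(827,827)=(827*31+827)%997=542 -> [928, 542]
  L3: h(928,542)=(928*31+542)%997=397 -> [397]
  root=397
After append 2 (leaves=[27, 71, 53, 50, 57, 2]):
  L0: [27, 71, 53, 50, 57, 2]
  L1: h(27,71)=(27*31+71)%997=908 h(53,50)=(53*31+50)%997=696 h(57,2)=(57*31+2)%997=772 -> [908, 696, 772]
  L2: h(908,696)=(908*31+696)%997=928 h(772,772)=(772*31+772)%997=776 -> [928, 776]
  L3: h(928,776)=(928*31+776)%997=631 -> [631]
  root=631
After append 93 (leaves=[27, 71, 53, 50, 57, 2, 93]):
  L0: [27, 71, 53, 50, 57, 2, 93]
  L1: h(27,71)=(27*31+71)%997=908 h(53,50)=(53*31+50)%997=696 h(57,2)=(57*31+2)%997=772 h(93,93)=(93*31+93)%997=982 -> [908, 696, 772, 982]
  L2: h(908,696)=(908*31+696)%997=928 h(772,982)=(772*31+982)%997=986 -> [928, 986]
  L3: h(928,986)=(928*31+986)%997=841 -> [841]
  root=841

Answer: 27 908 931 928 397 631 841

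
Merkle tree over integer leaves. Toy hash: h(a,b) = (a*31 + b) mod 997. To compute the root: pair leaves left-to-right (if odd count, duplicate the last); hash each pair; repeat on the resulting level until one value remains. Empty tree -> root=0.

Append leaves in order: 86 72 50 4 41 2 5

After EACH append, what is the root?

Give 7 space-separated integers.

After append 86 (leaves=[86]):
  L0: [86]
  root=86
After append 72 (leaves=[86, 72]):
  L0: [86, 72]
  L1: h(86,72)=(86*31+72)%997=744 -> [744]
  root=744
After append 50 (leaves=[86, 72, 50]):
  L0: [86, 72, 50]
  L1: h(86,72)=(86*31+72)%997=744 h(50,50)=(50*31+50)%997=603 -> [744, 603]
  L2: h(744,603)=(744*31+603)%997=736 -> [736]
  root=736
After append 4 (leaves=[86, 72, 50, 4]):
  L0: [86, 72, 50, 4]
  L1: h(86,72)=(86*31+72)%997=744 h(50,4)=(50*31+4)%997=557 -> [744, 557]
  L2: h(744,557)=(744*31+557)%997=690 -> [690]
  root=690
After append 41 (leaves=[86, 72, 50, 4, 41]):
  L0: [86, 72, 50, 4, 41]
  L1: h(86,72)=(86*31+72)%997=744 h(50,4)=(50*31+4)%997=557 h(41,41)=(41*31+41)%997=315 -> [744, 557, 315]
  L2: h(744,557)=(744*31+557)%997=690 h(315,315)=(315*31+315)%997=110 -> [690, 110]
  L3: h(690,110)=(690*31+110)%997=563 -> [563]
  root=563
After append 2 (leaves=[86, 72, 50, 4, 41, 2]):
  L0: [86, 72, 50, 4, 41, 2]
  L1: h(86,72)=(86*31+72)%997=744 h(50,4)=(50*31+4)%997=557 h(41,2)=(41*31+2)%997=276 -> [744, 557, 276]
  L2: h(744,557)=(744*31+557)%997=690 h(276,276)=(276*31+276)%997=856 -> [690, 856]
  L3: h(690,856)=(690*31+856)%997=312 -> [312]
  root=312
After append 5 (leaves=[86, 72, 50, 4, 41, 2, 5]):
  L0: [86, 72, 50, 4, 41, 2, 5]
  L1: h(86,72)=(86*31+72)%997=744 h(50,4)=(50*31+4)%997=557 h(41,2)=(41*31+2)%997=276 h(5,5)=(5*31+5)%997=160 -> [744, 557, 276, 160]
  L2: h(744,557)=(744*31+557)%997=690 h(276,160)=(276*31+160)%997=740 -> [690, 740]
  L3: h(690,740)=(690*31+740)%997=196 -> [196]
  root=196

Answer: 86 744 736 690 563 312 196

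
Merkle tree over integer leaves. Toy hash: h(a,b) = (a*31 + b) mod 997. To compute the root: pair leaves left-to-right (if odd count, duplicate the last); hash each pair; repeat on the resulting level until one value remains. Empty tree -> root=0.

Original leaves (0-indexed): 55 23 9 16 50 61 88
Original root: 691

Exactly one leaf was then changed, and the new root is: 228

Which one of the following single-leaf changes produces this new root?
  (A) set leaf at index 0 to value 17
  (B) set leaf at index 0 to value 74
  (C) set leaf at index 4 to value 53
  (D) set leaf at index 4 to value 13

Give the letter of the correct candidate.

Answer: A

Derivation:
Original leaves: [55, 23, 9, 16, 50, 61, 88]
Target new root: 228
Try each candidate change and compute the resulting root:
Candidate A: set leaf[0] = 17 -> leaves = [17, 23, 9, 16, 50, 61, 88]
  L0: [17, 23, 9, 16, 50, 61, 88]
  L1: h(17,23)=(17*31+23)%997=550 h(9,16)=(9*31+16)%997=295 h(50,61)=(50*31+61)%997=614 h(88,88)=(88*31+88)%997=822 -> [550, 295, 614, 822]
  L2: h(550,295)=(550*31+295)%997=396 h(614,822)=(614*31+822)%997=913 -> [396, 913]
  L3: h(396,913)=(396*31+913)%997=228 -> [228]
  root = 228 == target 228  ** MATCH **
Candidate B: set leaf[0] = 74 -> leaves = [74, 23, 9, 16, 50, 61, 88]
  L0: [74, 23, 9, 16, 50, 61, 88]
  L1: h(74,23)=(74*31+23)%997=323 h(9,16)=(9*31+16)%997=295 h(50,61)=(50*31+61)%997=614 h(88,88)=(88*31+88)%997=822 -> [323, 295, 614, 822]
  L2: h(323,295)=(323*31+295)%997=338 h(614,822)=(614*31+822)%997=913 -> [338, 913]
  L3: h(338,913)=(338*31+913)%997=424 -> [424]
  root = 424 != target 228
Candidate C: set leaf[4] = 53 -> leaves = [55, 23, 9, 16, 53, 61, 88]
  L0: [55, 23, 9, 16, 53, 61, 88]
  L1: h(55,23)=(55*31+23)%997=731 h(9,16)=(9*31+16)%997=295 h(53,61)=(53*31+61)%997=707 h(88,88)=(88*31+88)%997=822 -> [731, 295, 707, 822]
  L2: h(731,295)=(731*31+295)%997=25 h(707,822)=(707*31+822)%997=805 -> [25, 805]
  L3: h(25,805)=(25*31+805)%997=583 -> [583]
  root = 583 != target 228
Candidate D: set leaf[4] = 13 -> leaves = [55, 23, 9, 16, 13, 61, 88]
  L0: [55, 23, 9, 16, 13, 61, 88]
  L1: h(55,23)=(55*31+23)%997=731 h(9,16)=(9*31+16)%997=295 h(13,61)=(13*31+61)%997=464 h(88,88)=(88*31+88)%997=822 -> [731, 295, 464, 822]
  L2: h(731,295)=(731*31+295)%997=25 h(464,822)=(464*31+822)%997=251 -> [25, 251]
  L3: h(25,251)=(25*31+251)%997=29 -> [29]
  root = 29 != target 228
Candidate A produces the target root.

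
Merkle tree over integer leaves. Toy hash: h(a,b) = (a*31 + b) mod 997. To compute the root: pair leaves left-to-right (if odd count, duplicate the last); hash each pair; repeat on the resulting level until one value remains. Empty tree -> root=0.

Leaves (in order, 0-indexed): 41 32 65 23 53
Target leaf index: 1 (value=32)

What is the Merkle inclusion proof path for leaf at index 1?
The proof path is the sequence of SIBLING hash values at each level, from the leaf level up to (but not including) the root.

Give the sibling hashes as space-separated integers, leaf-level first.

Answer: 41 44 434

Derivation:
L0 (leaves): [41, 32, 65, 23, 53], target index=1
L1: h(41,32)=(41*31+32)%997=306 [pair 0] h(65,23)=(65*31+23)%997=44 [pair 1] h(53,53)=(53*31+53)%997=699 [pair 2] -> [306, 44, 699]
  Sibling for proof at L0: 41
L2: h(306,44)=(306*31+44)%997=557 [pair 0] h(699,699)=(699*31+699)%997=434 [pair 1] -> [557, 434]
  Sibling for proof at L1: 44
L3: h(557,434)=(557*31+434)%997=752 [pair 0] -> [752]
  Sibling for proof at L2: 434
Root: 752
Proof path (sibling hashes from leaf to root): [41, 44, 434]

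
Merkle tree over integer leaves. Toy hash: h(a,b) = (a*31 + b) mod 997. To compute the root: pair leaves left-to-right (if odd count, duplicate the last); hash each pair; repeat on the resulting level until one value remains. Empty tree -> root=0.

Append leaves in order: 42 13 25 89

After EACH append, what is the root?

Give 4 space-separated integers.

Answer: 42 318 688 752

Derivation:
After append 42 (leaves=[42]):
  L0: [42]
  root=42
After append 13 (leaves=[42, 13]):
  L0: [42, 13]
  L1: h(42,13)=(42*31+13)%997=318 -> [318]
  root=318
After append 25 (leaves=[42, 13, 25]):
  L0: [42, 13, 25]
  L1: h(42,13)=(42*31+13)%997=318 h(25,25)=(25*31+25)%997=800 -> [318, 800]
  L2: h(318,800)=(318*31+800)%997=688 -> [688]
  root=688
After append 89 (leaves=[42, 13, 25, 89]):
  L0: [42, 13, 25, 89]
  L1: h(42,13)=(42*31+13)%997=318 h(25,89)=(25*31+89)%997=864 -> [318, 864]
  L2: h(318,864)=(318*31+864)%997=752 -> [752]
  root=752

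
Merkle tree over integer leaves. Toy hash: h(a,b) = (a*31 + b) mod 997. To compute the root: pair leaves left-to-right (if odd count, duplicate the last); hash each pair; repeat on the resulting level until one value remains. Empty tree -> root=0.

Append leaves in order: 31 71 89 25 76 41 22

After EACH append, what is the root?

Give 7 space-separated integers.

After append 31 (leaves=[31]):
  L0: [31]
  root=31
After append 71 (leaves=[31, 71]):
  L0: [31, 71]
  L1: h(31,71)=(31*31+71)%997=35 -> [35]
  root=35
After append 89 (leaves=[31, 71, 89]):
  L0: [31, 71, 89]
  L1: h(31,71)=(31*31+71)%997=35 h(89,89)=(89*31+89)%997=854 -> [35, 854]
  L2: h(35,854)=(35*31+854)%997=942 -> [942]
  root=942
After append 25 (leaves=[31, 71, 89, 25]):
  L0: [31, 71, 89, 25]
  L1: h(31,71)=(31*31+71)%997=35 h(89,25)=(89*31+25)%997=790 -> [35, 790]
  L2: h(35,790)=(35*31+790)%997=878 -> [878]
  root=878
After append 76 (leaves=[31, 71, 89, 25, 76]):
  L0: [31, 71, 89, 25, 76]
  L1: h(31,71)=(31*31+71)%997=35 h(89,25)=(89*31+25)%997=790 h(76,76)=(76*31+76)%997=438 -> [35, 790, 438]
  L2: h(35,790)=(35*31+790)%997=878 h(438,438)=(438*31+438)%997=58 -> [878, 58]
  L3: h(878,58)=(878*31+58)%997=357 -> [357]
  root=357
After append 41 (leaves=[31, 71, 89, 25, 76, 41]):
  L0: [31, 71, 89, 25, 76, 41]
  L1: h(31,71)=(31*31+71)%997=35 h(89,25)=(89*31+25)%997=790 h(76,41)=(76*31+41)%997=403 -> [35, 790, 403]
  L2: h(35,790)=(35*31+790)%997=878 h(403,403)=(403*31+403)%997=932 -> [878, 932]
  L3: h(878,932)=(878*31+932)%997=234 -> [234]
  root=234
After append 22 (leaves=[31, 71, 89, 25, 76, 41, 22]):
  L0: [31, 71, 89, 25, 76, 41, 22]
  L1: h(31,71)=(31*31+71)%997=35 h(89,25)=(89*31+25)%997=790 h(76,41)=(76*31+41)%997=403 h(22,22)=(22*31+22)%997=704 -> [35, 790, 403, 704]
  L2: h(35,790)=(35*31+790)%997=878 h(403,704)=(403*31+704)%997=236 -> [878, 236]
  L3: h(878,236)=(878*31+236)%997=535 -> [535]
  root=535

Answer: 31 35 942 878 357 234 535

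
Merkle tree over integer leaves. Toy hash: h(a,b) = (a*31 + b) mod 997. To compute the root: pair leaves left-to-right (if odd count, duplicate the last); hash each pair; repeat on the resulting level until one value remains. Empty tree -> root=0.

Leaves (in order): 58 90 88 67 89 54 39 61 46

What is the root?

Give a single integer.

L0: [58, 90, 88, 67, 89, 54, 39, 61, 46]
L1: h(58,90)=(58*31+90)%997=891 h(88,67)=(88*31+67)%997=801 h(89,54)=(89*31+54)%997=819 h(39,61)=(39*31+61)%997=273 h(46,46)=(46*31+46)%997=475 -> [891, 801, 819, 273, 475]
L2: h(891,801)=(891*31+801)%997=506 h(819,273)=(819*31+273)%997=737 h(475,475)=(475*31+475)%997=245 -> [506, 737, 245]
L3: h(506,737)=(506*31+737)%997=471 h(245,245)=(245*31+245)%997=861 -> [471, 861]
L4: h(471,861)=(471*31+861)%997=507 -> [507]

Answer: 507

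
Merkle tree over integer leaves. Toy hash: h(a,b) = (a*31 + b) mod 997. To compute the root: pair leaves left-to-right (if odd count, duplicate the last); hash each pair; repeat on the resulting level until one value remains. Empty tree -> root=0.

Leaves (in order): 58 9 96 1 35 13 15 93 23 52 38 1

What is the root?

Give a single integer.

L0: [58, 9, 96, 1, 35, 13, 15, 93, 23, 52, 38, 1]
L1: h(58,9)=(58*31+9)%997=810 h(96,1)=(96*31+1)%997=983 h(35,13)=(35*31+13)%997=101 h(15,93)=(15*31+93)%997=558 h(23,52)=(23*31+52)%997=765 h(38,1)=(38*31+1)%997=182 -> [810, 983, 101, 558, 765, 182]
L2: h(810,983)=(810*31+983)%997=171 h(101,558)=(101*31+558)%997=698 h(765,182)=(765*31+182)%997=966 -> [171, 698, 966]
L3: h(171,698)=(171*31+698)%997=17 h(966,966)=(966*31+966)%997=5 -> [17, 5]
L4: h(17,5)=(17*31+5)%997=532 -> [532]

Answer: 532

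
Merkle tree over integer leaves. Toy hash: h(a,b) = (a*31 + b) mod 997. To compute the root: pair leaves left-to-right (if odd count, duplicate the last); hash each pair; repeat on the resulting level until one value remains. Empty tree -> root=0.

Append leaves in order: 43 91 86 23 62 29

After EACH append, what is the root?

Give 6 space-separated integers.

Answer: 43 427 37 971 868 809

Derivation:
After append 43 (leaves=[43]):
  L0: [43]
  root=43
After append 91 (leaves=[43, 91]):
  L0: [43, 91]
  L1: h(43,91)=(43*31+91)%997=427 -> [427]
  root=427
After append 86 (leaves=[43, 91, 86]):
  L0: [43, 91, 86]
  L1: h(43,91)=(43*31+91)%997=427 h(86,86)=(86*31+86)%997=758 -> [427, 758]
  L2: h(427,758)=(427*31+758)%997=37 -> [37]
  root=37
After append 23 (leaves=[43, 91, 86, 23]):
  L0: [43, 91, 86, 23]
  L1: h(43,91)=(43*31+91)%997=427 h(86,23)=(86*31+23)%997=695 -> [427, 695]
  L2: h(427,695)=(427*31+695)%997=971 -> [971]
  root=971
After append 62 (leaves=[43, 91, 86, 23, 62]):
  L0: [43, 91, 86, 23, 62]
  L1: h(43,91)=(43*31+91)%997=427 h(86,23)=(86*31+23)%997=695 h(62,62)=(62*31+62)%997=987 -> [427, 695, 987]
  L2: h(427,695)=(427*31+695)%997=971 h(987,987)=(987*31+987)%997=677 -> [971, 677]
  L3: h(971,677)=(971*31+677)%997=868 -> [868]
  root=868
After append 29 (leaves=[43, 91, 86, 23, 62, 29]):
  L0: [43, 91, 86, 23, 62, 29]
  L1: h(43,91)=(43*31+91)%997=427 h(86,23)=(86*31+23)%997=695 h(62,29)=(62*31+29)%997=954 -> [427, 695, 954]
  L2: h(427,695)=(427*31+695)%997=971 h(954,954)=(954*31+954)%997=618 -> [971, 618]
  L3: h(971,618)=(971*31+618)%997=809 -> [809]
  root=809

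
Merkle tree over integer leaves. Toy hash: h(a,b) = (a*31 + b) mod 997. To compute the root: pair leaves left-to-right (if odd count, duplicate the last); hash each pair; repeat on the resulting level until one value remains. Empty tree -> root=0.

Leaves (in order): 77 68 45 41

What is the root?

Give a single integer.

L0: [77, 68, 45, 41]
L1: h(77,68)=(77*31+68)%997=461 h(45,41)=(45*31+41)%997=439 -> [461, 439]
L2: h(461,439)=(461*31+439)%997=772 -> [772]

Answer: 772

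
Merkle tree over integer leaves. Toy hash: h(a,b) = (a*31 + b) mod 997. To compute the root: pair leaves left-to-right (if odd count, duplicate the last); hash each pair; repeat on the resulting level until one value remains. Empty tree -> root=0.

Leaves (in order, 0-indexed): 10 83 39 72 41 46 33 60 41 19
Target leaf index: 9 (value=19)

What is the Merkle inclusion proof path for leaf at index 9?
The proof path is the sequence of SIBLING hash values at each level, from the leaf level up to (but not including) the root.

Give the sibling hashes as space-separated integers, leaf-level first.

Answer: 41 293 403 674

Derivation:
L0 (leaves): [10, 83, 39, 72, 41, 46, 33, 60, 41, 19], target index=9
L1: h(10,83)=(10*31+83)%997=393 [pair 0] h(39,72)=(39*31+72)%997=284 [pair 1] h(41,46)=(41*31+46)%997=320 [pair 2] h(33,60)=(33*31+60)%997=86 [pair 3] h(41,19)=(41*31+19)%997=293 [pair 4] -> [393, 284, 320, 86, 293]
  Sibling for proof at L0: 41
L2: h(393,284)=(393*31+284)%997=503 [pair 0] h(320,86)=(320*31+86)%997=36 [pair 1] h(293,293)=(293*31+293)%997=403 [pair 2] -> [503, 36, 403]
  Sibling for proof at L1: 293
L3: h(503,36)=(503*31+36)%997=674 [pair 0] h(403,403)=(403*31+403)%997=932 [pair 1] -> [674, 932]
  Sibling for proof at L2: 403
L4: h(674,932)=(674*31+932)%997=889 [pair 0] -> [889]
  Sibling for proof at L3: 674
Root: 889
Proof path (sibling hashes from leaf to root): [41, 293, 403, 674]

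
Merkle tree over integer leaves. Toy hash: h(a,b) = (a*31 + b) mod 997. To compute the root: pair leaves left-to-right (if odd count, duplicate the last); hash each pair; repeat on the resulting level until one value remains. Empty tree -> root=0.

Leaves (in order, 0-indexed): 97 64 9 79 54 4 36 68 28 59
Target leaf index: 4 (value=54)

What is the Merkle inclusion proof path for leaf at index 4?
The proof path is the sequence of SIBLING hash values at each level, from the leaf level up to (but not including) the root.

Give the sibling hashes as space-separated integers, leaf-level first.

Answer: 4 187 844 104

Derivation:
L0 (leaves): [97, 64, 9, 79, 54, 4, 36, 68, 28, 59], target index=4
L1: h(97,64)=(97*31+64)%997=80 [pair 0] h(9,79)=(9*31+79)%997=358 [pair 1] h(54,4)=(54*31+4)%997=681 [pair 2] h(36,68)=(36*31+68)%997=187 [pair 3] h(28,59)=(28*31+59)%997=927 [pair 4] -> [80, 358, 681, 187, 927]
  Sibling for proof at L0: 4
L2: h(80,358)=(80*31+358)%997=844 [pair 0] h(681,187)=(681*31+187)%997=361 [pair 1] h(927,927)=(927*31+927)%997=751 [pair 2] -> [844, 361, 751]
  Sibling for proof at L1: 187
L3: h(844,361)=(844*31+361)%997=603 [pair 0] h(751,751)=(751*31+751)%997=104 [pair 1] -> [603, 104]
  Sibling for proof at L2: 844
L4: h(603,104)=(603*31+104)%997=851 [pair 0] -> [851]
  Sibling for proof at L3: 104
Root: 851
Proof path (sibling hashes from leaf to root): [4, 187, 844, 104]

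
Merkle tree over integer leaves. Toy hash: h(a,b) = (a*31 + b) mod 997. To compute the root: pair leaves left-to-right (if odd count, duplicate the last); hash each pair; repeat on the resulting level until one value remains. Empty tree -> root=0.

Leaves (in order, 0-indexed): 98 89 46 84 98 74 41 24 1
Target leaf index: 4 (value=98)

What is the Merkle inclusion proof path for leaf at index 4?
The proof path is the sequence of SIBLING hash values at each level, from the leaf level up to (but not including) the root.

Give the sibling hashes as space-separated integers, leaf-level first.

L0 (leaves): [98, 89, 46, 84, 98, 74, 41, 24, 1], target index=4
L1: h(98,89)=(98*31+89)%997=136 [pair 0] h(46,84)=(46*31+84)%997=513 [pair 1] h(98,74)=(98*31+74)%997=121 [pair 2] h(41,24)=(41*31+24)%997=298 [pair 3] h(1,1)=(1*31+1)%997=32 [pair 4] -> [136, 513, 121, 298, 32]
  Sibling for proof at L0: 74
L2: h(136,513)=(136*31+513)%997=741 [pair 0] h(121,298)=(121*31+298)%997=61 [pair 1] h(32,32)=(32*31+32)%997=27 [pair 2] -> [741, 61, 27]
  Sibling for proof at L1: 298
L3: h(741,61)=(741*31+61)%997=101 [pair 0] h(27,27)=(27*31+27)%997=864 [pair 1] -> [101, 864]
  Sibling for proof at L2: 741
L4: h(101,864)=(101*31+864)%997=7 [pair 0] -> [7]
  Sibling for proof at L3: 864
Root: 7
Proof path (sibling hashes from leaf to root): [74, 298, 741, 864]

Answer: 74 298 741 864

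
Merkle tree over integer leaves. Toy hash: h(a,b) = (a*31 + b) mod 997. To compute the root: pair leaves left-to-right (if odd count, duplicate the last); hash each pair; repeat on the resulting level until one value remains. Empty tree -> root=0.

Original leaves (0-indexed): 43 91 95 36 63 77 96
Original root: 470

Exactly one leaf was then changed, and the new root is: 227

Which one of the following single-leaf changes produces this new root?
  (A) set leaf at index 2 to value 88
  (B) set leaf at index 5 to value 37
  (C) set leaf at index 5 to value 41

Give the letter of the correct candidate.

Original leaves: [43, 91, 95, 36, 63, 77, 96]
Target new root: 227
Try each candidate change and compute the resulting root:
Candidate A: set leaf[2] = 88 -> leaves = [43, 91, 88, 36, 63, 77, 96]
  L0: [43, 91, 88, 36, 63, 77, 96]
  L1: h(43,91)=(43*31+91)%997=427 h(88,36)=(88*31+36)%997=770 h(63,77)=(63*31+77)%997=36 h(96,96)=(96*31+96)%997=81 -> [427, 770, 36, 81]
  L2: h(427,770)=(427*31+770)%997=49 h(36,81)=(36*31+81)%997=200 -> [49, 200]
  L3: h(49,200)=(49*31+200)%997=722 -> [722]
  root = 722 != target 227
Candidate B: set leaf[5] = 37 -> leaves = [43, 91, 95, 36, 63, 37, 96]
  L0: [43, 91, 95, 36, 63, 37, 96]
  L1: h(43,91)=(43*31+91)%997=427 h(95,36)=(95*31+36)%997=987 h(63,37)=(63*31+37)%997=993 h(96,96)=(96*31+96)%997=81 -> [427, 987, 993, 81]
  L2: h(427,987)=(427*31+987)%997=266 h(993,81)=(993*31+81)%997=954 -> [266, 954]
  L3: h(266,954)=(266*31+954)%997=227 -> [227]
  root = 227 == target 227  ** MATCH **
Candidate C: set leaf[5] = 41 -> leaves = [43, 91, 95, 36, 63, 41, 96]
  L0: [43, 91, 95, 36, 63, 41, 96]
  L1: h(43,91)=(43*31+91)%997=427 h(95,36)=(95*31+36)%997=987 h(63,41)=(63*31+41)%997=0 h(96,96)=(96*31+96)%997=81 -> [427, 987, 0, 81]
  L2: h(427,987)=(427*31+987)%997=266 h(0,81)=(0*31+81)%997=81 -> [266, 81]
  L3: h(266,81)=(266*31+81)%997=351 -> [351]
  root = 351 != target 227
Candidate B produces the target root.

Answer: B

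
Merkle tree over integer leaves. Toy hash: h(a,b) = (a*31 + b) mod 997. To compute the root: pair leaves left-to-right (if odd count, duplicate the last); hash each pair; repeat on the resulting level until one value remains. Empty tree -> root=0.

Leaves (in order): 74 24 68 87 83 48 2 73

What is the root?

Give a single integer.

Answer: 181

Derivation:
L0: [74, 24, 68, 87, 83, 48, 2, 73]
L1: h(74,24)=(74*31+24)%997=324 h(68,87)=(68*31+87)%997=201 h(83,48)=(83*31+48)%997=627 h(2,73)=(2*31+73)%997=135 -> [324, 201, 627, 135]
L2: h(324,201)=(324*31+201)%997=275 h(627,135)=(627*31+135)%997=629 -> [275, 629]
L3: h(275,629)=(275*31+629)%997=181 -> [181]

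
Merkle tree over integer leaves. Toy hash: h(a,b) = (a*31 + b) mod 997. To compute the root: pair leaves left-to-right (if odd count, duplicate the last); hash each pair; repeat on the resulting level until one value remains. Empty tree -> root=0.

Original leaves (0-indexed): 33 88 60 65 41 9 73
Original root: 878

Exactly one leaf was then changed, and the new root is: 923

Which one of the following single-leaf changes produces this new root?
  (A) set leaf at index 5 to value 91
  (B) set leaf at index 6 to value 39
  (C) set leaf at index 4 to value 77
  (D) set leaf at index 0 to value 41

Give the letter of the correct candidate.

Original leaves: [33, 88, 60, 65, 41, 9, 73]
Target new root: 923
Try each candidate change and compute the resulting root:
Candidate A: set leaf[5] = 91 -> leaves = [33, 88, 60, 65, 41, 91, 73]
  L0: [33, 88, 60, 65, 41, 91, 73]
  L1: h(33,88)=(33*31+88)%997=114 h(60,65)=(60*31+65)%997=928 h(41,91)=(41*31+91)%997=365 h(73,73)=(73*31+73)%997=342 -> [114, 928, 365, 342]
  L2: h(114,928)=(114*31+928)%997=474 h(365,342)=(365*31+342)%997=690 -> [474, 690]
  L3: h(474,690)=(474*31+690)%997=429 -> [429]
  root = 429 != target 923
Candidate B: set leaf[6] = 39 -> leaves = [33, 88, 60, 65, 41, 9, 39]
  L0: [33, 88, 60, 65, 41, 9, 39]
  L1: h(33,88)=(33*31+88)%997=114 h(60,65)=(60*31+65)%997=928 h(41,9)=(41*31+9)%997=283 h(39,39)=(39*31+39)%997=251 -> [114, 928, 283, 251]
  L2: h(114,928)=(114*31+928)%997=474 h(283,251)=(283*31+251)%997=51 -> [474, 51]
  L3: h(474,51)=(474*31+51)%997=787 -> [787]
  root = 787 != target 923
Candidate C: set leaf[4] = 77 -> leaves = [33, 88, 60, 65, 77, 9, 73]
  L0: [33, 88, 60, 65, 77, 9, 73]
  L1: h(33,88)=(33*31+88)%997=114 h(60,65)=(60*31+65)%997=928 h(77,9)=(77*31+9)%997=402 h(73,73)=(73*31+73)%997=342 -> [114, 928, 402, 342]
  L2: h(114,928)=(114*31+928)%997=474 h(402,342)=(402*31+342)%997=840 -> [474, 840]
  L3: h(474,840)=(474*31+840)%997=579 -> [579]
  root = 579 != target 923
Candidate D: set leaf[0] = 41 -> leaves = [41, 88, 60, 65, 41, 9, 73]
  L0: [41, 88, 60, 65, 41, 9, 73]
  L1: h(41,88)=(41*31+88)%997=362 h(60,65)=(60*31+65)%997=928 h(41,9)=(41*31+9)%997=283 h(73,73)=(73*31+73)%997=342 -> [362, 928, 283, 342]
  L2: h(362,928)=(362*31+928)%997=186 h(283,342)=(283*31+342)%997=142 -> [186, 142]
  L3: h(186,142)=(186*31+142)%997=923 -> [923]
  root = 923 == target 923  ** MATCH **
Candidate D produces the target root.

Answer: D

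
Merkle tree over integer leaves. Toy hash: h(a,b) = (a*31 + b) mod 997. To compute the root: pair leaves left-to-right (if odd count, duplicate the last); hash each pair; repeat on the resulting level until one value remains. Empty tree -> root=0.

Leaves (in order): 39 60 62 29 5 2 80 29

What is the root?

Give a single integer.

Answer: 239

Derivation:
L0: [39, 60, 62, 29, 5, 2, 80, 29]
L1: h(39,60)=(39*31+60)%997=272 h(62,29)=(62*31+29)%997=954 h(5,2)=(5*31+2)%997=157 h(80,29)=(80*31+29)%997=515 -> [272, 954, 157, 515]
L2: h(272,954)=(272*31+954)%997=413 h(157,515)=(157*31+515)%997=397 -> [413, 397]
L3: h(413,397)=(413*31+397)%997=239 -> [239]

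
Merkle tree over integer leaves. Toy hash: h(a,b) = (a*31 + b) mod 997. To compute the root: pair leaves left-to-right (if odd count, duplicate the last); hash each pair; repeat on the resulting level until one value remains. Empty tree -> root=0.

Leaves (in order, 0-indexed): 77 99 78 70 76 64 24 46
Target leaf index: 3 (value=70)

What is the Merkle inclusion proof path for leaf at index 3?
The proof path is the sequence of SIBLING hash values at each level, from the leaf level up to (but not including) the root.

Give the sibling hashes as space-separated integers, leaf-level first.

Answer: 78 492 38

Derivation:
L0 (leaves): [77, 99, 78, 70, 76, 64, 24, 46], target index=3
L1: h(77,99)=(77*31+99)%997=492 [pair 0] h(78,70)=(78*31+70)%997=494 [pair 1] h(76,64)=(76*31+64)%997=426 [pair 2] h(24,46)=(24*31+46)%997=790 [pair 3] -> [492, 494, 426, 790]
  Sibling for proof at L0: 78
L2: h(492,494)=(492*31+494)%997=791 [pair 0] h(426,790)=(426*31+790)%997=38 [pair 1] -> [791, 38]
  Sibling for proof at L1: 492
L3: h(791,38)=(791*31+38)%997=631 [pair 0] -> [631]
  Sibling for proof at L2: 38
Root: 631
Proof path (sibling hashes from leaf to root): [78, 492, 38]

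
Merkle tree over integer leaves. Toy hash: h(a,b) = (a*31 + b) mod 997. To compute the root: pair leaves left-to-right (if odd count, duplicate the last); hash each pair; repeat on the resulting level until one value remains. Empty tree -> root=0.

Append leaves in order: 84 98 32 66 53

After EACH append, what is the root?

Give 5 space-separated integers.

After append 84 (leaves=[84]):
  L0: [84]
  root=84
After append 98 (leaves=[84, 98]):
  L0: [84, 98]
  L1: h(84,98)=(84*31+98)%997=708 -> [708]
  root=708
After append 32 (leaves=[84, 98, 32]):
  L0: [84, 98, 32]
  L1: h(84,98)=(84*31+98)%997=708 h(32,32)=(32*31+32)%997=27 -> [708, 27]
  L2: h(708,27)=(708*31+27)%997=41 -> [41]
  root=41
After append 66 (leaves=[84, 98, 32, 66]):
  L0: [84, 98, 32, 66]
  L1: h(84,98)=(84*31+98)%997=708 h(32,66)=(32*31+66)%997=61 -> [708, 61]
  L2: h(708,61)=(708*31+61)%997=75 -> [75]
  root=75
After append 53 (leaves=[84, 98, 32, 66, 53]):
  L0: [84, 98, 32, 66, 53]
  L1: h(84,98)=(84*31+98)%997=708 h(32,66)=(32*31+66)%997=61 h(53,53)=(53*31+53)%997=699 -> [708, 61, 699]
  L2: h(708,61)=(708*31+61)%997=75 h(699,699)=(699*31+699)%997=434 -> [75, 434]
  L3: h(75,434)=(75*31+434)%997=765 -> [765]
  root=765

Answer: 84 708 41 75 765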